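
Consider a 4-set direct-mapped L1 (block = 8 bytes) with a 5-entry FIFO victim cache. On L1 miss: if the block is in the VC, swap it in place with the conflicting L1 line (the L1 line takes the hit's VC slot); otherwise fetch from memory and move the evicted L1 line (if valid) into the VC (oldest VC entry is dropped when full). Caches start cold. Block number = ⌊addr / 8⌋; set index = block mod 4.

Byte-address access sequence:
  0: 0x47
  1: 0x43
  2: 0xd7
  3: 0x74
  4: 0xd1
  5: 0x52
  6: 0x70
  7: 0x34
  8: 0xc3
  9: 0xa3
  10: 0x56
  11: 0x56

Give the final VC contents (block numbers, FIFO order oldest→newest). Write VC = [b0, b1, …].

0: 0x47 (blk 8, set 0) → MISS  vc=[]
1: 0x43 (blk 8, set 0) → L1-HIT  vc=[]
2: 0xd7 (blk 26, set 2) → MISS  vc=[]
3: 0x74 (blk 14, set 2) → MISS  vc=[26]
4: 0xd1 (blk 26, set 2) → VC-HIT  vc=[14]
5: 0x52 (blk 10, set 2) → MISS  vc=[14, 26]
6: 0x70 (blk 14, set 2) → VC-HIT  vc=[10, 26]
7: 0x34 (blk 6, set 2) → MISS  vc=[10, 26, 14]
8: 0xc3 (blk 24, set 0) → MISS  vc=[10, 26, 14, 8]
9: 0xa3 (blk 20, set 0) → MISS  vc=[10, 26, 14, 8, 24]
10: 0x56 (blk 10, set 2) → VC-HIT  vc=[6, 26, 14, 8, 24]
11: 0x56 (blk 10, set 2) → L1-HIT  vc=[6, 26, 14, 8, 24]

VC = [6, 26, 14, 8, 24]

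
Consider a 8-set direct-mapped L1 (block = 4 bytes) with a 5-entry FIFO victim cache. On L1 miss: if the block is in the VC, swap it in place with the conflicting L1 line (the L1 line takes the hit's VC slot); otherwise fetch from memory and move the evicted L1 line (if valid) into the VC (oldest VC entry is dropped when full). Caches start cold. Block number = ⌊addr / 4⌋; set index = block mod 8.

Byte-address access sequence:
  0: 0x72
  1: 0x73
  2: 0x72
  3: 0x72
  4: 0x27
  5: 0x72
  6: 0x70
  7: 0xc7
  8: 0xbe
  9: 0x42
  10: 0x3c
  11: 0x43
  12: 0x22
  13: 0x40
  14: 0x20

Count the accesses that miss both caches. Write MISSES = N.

MISSES = 7

0: 0x72 (blk 28, set 4) → MISS  vc=[]
1: 0x73 (blk 28, set 4) → L1-HIT  vc=[]
2: 0x72 (blk 28, set 4) → L1-HIT  vc=[]
3: 0x72 (blk 28, set 4) → L1-HIT  vc=[]
4: 0x27 (blk 9, set 1) → MISS  vc=[]
5: 0x72 (blk 28, set 4) → L1-HIT  vc=[]
6: 0x70 (blk 28, set 4) → L1-HIT  vc=[]
7: 0xc7 (blk 49, set 1) → MISS  vc=[9]
8: 0xbe (blk 47, set 7) → MISS  vc=[9]
9: 0x42 (blk 16, set 0) → MISS  vc=[9]
10: 0x3c (blk 15, set 7) → MISS  vc=[9, 47]
11: 0x43 (blk 16, set 0) → L1-HIT  vc=[9, 47]
12: 0x22 (blk 8, set 0) → MISS  vc=[9, 47, 16]
13: 0x40 (blk 16, set 0) → VC-HIT  vc=[9, 47, 8]
14: 0x20 (blk 8, set 0) → VC-HIT  vc=[9, 47, 16]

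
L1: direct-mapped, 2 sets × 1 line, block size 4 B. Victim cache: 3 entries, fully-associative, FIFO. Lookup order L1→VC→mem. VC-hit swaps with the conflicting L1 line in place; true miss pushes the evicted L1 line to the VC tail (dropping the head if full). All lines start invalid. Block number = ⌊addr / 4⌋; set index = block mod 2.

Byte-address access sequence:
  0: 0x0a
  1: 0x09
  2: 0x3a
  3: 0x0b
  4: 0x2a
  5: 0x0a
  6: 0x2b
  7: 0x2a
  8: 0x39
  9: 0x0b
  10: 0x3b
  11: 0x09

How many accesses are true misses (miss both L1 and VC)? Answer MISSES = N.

MISSES = 3

0: 0xa (blk 2, set 0) → MISS  vc=[]
1: 0x9 (blk 2, set 0) → L1-HIT  vc=[]
2: 0x3a (blk 14, set 0) → MISS  vc=[2]
3: 0xb (blk 2, set 0) → VC-HIT  vc=[14]
4: 0x2a (blk 10, set 0) → MISS  vc=[14, 2]
5: 0xa (blk 2, set 0) → VC-HIT  vc=[14, 10]
6: 0x2b (blk 10, set 0) → VC-HIT  vc=[14, 2]
7: 0x2a (blk 10, set 0) → L1-HIT  vc=[14, 2]
8: 0x39 (blk 14, set 0) → VC-HIT  vc=[10, 2]
9: 0xb (blk 2, set 0) → VC-HIT  vc=[10, 14]
10: 0x3b (blk 14, set 0) → VC-HIT  vc=[10, 2]
11: 0x9 (blk 2, set 0) → VC-HIT  vc=[10, 14]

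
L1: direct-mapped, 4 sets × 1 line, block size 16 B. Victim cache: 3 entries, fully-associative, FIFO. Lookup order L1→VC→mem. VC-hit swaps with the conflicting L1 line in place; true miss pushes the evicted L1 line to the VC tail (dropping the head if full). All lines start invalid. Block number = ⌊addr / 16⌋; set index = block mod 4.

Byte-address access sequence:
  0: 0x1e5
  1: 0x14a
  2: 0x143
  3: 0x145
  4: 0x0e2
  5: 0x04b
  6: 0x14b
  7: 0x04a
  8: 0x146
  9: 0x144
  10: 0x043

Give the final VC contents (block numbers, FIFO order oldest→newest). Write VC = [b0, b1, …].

VC = [30, 20]

  [0] addr=0x1e5 blk=30 s=2: MISS | VC []
  [1] addr=0x14a blk=20 s=0: MISS | VC []
  [2] addr=0x143 blk=20 s=0: L1-HIT | VC []
  [3] addr=0x145 blk=20 s=0: L1-HIT | VC []
  [4] addr=0xe2 blk=14 s=2: MISS | VC [30]
  [5] addr=0x4b blk=4 s=0: MISS | VC [30, 20]
  [6] addr=0x14b blk=20 s=0: VC-HIT | VC [30, 4]
  [7] addr=0x4a blk=4 s=0: VC-HIT | VC [30, 20]
  [8] addr=0x146 blk=20 s=0: VC-HIT | VC [30, 4]
  [9] addr=0x144 blk=20 s=0: L1-HIT | VC [30, 4]
  [10] addr=0x43 blk=4 s=0: VC-HIT | VC [30, 20]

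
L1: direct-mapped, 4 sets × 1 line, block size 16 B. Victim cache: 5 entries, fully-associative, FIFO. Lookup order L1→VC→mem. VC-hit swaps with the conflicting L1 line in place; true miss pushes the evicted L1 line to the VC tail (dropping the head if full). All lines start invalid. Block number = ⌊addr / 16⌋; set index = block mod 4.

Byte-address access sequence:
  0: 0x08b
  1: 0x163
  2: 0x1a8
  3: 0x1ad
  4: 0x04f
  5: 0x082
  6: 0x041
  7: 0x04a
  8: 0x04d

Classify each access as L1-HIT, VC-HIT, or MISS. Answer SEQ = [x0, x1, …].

#0 0x8b→b8/s0 MISS; vc=[]
#1 0x163→b22/s2 MISS; vc=[]
#2 0x1a8→b26/s2 MISS; vc=[22]
#3 0x1ad→b26/s2 L1-HIT; vc=[22]
#4 0x4f→b4/s0 MISS; vc=[22,8]
#5 0x82→b8/s0 VC-HIT; vc=[22,4]
#6 0x41→b4/s0 VC-HIT; vc=[22,8]
#7 0x4a→b4/s0 L1-HIT; vc=[22,8]
#8 0x4d→b4/s0 L1-HIT; vc=[22,8]

SEQ = [MISS, MISS, MISS, L1-HIT, MISS, VC-HIT, VC-HIT, L1-HIT, L1-HIT]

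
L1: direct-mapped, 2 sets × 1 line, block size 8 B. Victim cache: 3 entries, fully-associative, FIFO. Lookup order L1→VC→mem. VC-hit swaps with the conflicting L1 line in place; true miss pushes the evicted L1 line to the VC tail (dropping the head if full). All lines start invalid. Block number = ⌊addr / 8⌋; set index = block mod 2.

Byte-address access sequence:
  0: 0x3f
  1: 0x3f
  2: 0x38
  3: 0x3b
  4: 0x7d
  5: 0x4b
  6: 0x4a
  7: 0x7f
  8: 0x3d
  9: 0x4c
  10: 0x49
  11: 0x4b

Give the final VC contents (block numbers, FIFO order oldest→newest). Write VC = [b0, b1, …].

0: 0x3f (blk 7, set 1) → MISS  vc=[]
1: 0x3f (blk 7, set 1) → L1-HIT  vc=[]
2: 0x38 (blk 7, set 1) → L1-HIT  vc=[]
3: 0x3b (blk 7, set 1) → L1-HIT  vc=[]
4: 0x7d (blk 15, set 1) → MISS  vc=[7]
5: 0x4b (blk 9, set 1) → MISS  vc=[7, 15]
6: 0x4a (blk 9, set 1) → L1-HIT  vc=[7, 15]
7: 0x7f (blk 15, set 1) → VC-HIT  vc=[7, 9]
8: 0x3d (blk 7, set 1) → VC-HIT  vc=[15, 9]
9: 0x4c (blk 9, set 1) → VC-HIT  vc=[15, 7]
10: 0x49 (blk 9, set 1) → L1-HIT  vc=[15, 7]
11: 0x4b (blk 9, set 1) → L1-HIT  vc=[15, 7]

VC = [15, 7]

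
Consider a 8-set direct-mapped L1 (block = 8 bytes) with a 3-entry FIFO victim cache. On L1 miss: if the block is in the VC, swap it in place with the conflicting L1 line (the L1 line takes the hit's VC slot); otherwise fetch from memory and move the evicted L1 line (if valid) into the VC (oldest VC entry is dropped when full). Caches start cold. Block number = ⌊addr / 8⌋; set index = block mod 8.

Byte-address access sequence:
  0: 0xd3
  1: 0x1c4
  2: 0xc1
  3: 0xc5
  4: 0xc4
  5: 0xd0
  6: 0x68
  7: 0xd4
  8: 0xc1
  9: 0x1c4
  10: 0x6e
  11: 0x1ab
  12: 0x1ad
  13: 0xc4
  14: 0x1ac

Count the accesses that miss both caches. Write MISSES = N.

MISSES = 5

#0 0xd3→b26/s2 MISS; vc=[]
#1 0x1c4→b56/s0 MISS; vc=[]
#2 0xc1→b24/s0 MISS; vc=[56]
#3 0xc5→b24/s0 L1-HIT; vc=[56]
#4 0xc4→b24/s0 L1-HIT; vc=[56]
#5 0xd0→b26/s2 L1-HIT; vc=[56]
#6 0x68→b13/s5 MISS; vc=[56]
#7 0xd4→b26/s2 L1-HIT; vc=[56]
#8 0xc1→b24/s0 L1-HIT; vc=[56]
#9 0x1c4→b56/s0 VC-HIT; vc=[24]
#10 0x6e→b13/s5 L1-HIT; vc=[24]
#11 0x1ab→b53/s5 MISS; vc=[24,13]
#12 0x1ad→b53/s5 L1-HIT; vc=[24,13]
#13 0xc4→b24/s0 VC-HIT; vc=[56,13]
#14 0x1ac→b53/s5 L1-HIT; vc=[56,13]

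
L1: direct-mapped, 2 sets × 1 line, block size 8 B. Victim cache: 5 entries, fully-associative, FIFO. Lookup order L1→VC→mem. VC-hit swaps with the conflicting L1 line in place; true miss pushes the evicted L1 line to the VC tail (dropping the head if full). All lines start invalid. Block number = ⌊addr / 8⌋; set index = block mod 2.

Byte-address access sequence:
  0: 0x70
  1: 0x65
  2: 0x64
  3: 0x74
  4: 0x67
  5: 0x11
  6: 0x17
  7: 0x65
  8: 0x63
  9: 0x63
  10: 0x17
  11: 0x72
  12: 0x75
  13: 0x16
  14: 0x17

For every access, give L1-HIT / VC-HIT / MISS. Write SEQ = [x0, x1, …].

SEQ = [MISS, MISS, L1-HIT, VC-HIT, VC-HIT, MISS, L1-HIT, VC-HIT, L1-HIT, L1-HIT, VC-HIT, VC-HIT, L1-HIT, VC-HIT, L1-HIT]

  [0] addr=0x70 blk=14 s=0: MISS | VC []
  [1] addr=0x65 blk=12 s=0: MISS | VC [14]
  [2] addr=0x64 blk=12 s=0: L1-HIT | VC [14]
  [3] addr=0x74 blk=14 s=0: VC-HIT | VC [12]
  [4] addr=0x67 blk=12 s=0: VC-HIT | VC [14]
  [5] addr=0x11 blk=2 s=0: MISS | VC [14, 12]
  [6] addr=0x17 blk=2 s=0: L1-HIT | VC [14, 12]
  [7] addr=0x65 blk=12 s=0: VC-HIT | VC [14, 2]
  [8] addr=0x63 blk=12 s=0: L1-HIT | VC [14, 2]
  [9] addr=0x63 blk=12 s=0: L1-HIT | VC [14, 2]
  [10] addr=0x17 blk=2 s=0: VC-HIT | VC [14, 12]
  [11] addr=0x72 blk=14 s=0: VC-HIT | VC [2, 12]
  [12] addr=0x75 blk=14 s=0: L1-HIT | VC [2, 12]
  [13] addr=0x16 blk=2 s=0: VC-HIT | VC [14, 12]
  [14] addr=0x17 blk=2 s=0: L1-HIT | VC [14, 12]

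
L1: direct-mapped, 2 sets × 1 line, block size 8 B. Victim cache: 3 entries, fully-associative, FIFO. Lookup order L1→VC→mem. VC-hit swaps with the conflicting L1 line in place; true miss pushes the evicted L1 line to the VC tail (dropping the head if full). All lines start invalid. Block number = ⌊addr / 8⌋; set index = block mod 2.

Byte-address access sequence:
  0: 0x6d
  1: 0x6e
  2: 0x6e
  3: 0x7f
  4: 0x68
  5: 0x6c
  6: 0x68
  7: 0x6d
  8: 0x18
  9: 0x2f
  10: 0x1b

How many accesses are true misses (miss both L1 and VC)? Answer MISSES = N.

MISSES = 4

#0 0x6d→b13/s1 MISS; vc=[]
#1 0x6e→b13/s1 L1-HIT; vc=[]
#2 0x6e→b13/s1 L1-HIT; vc=[]
#3 0x7f→b15/s1 MISS; vc=[13]
#4 0x68→b13/s1 VC-HIT; vc=[15]
#5 0x6c→b13/s1 L1-HIT; vc=[15]
#6 0x68→b13/s1 L1-HIT; vc=[15]
#7 0x6d→b13/s1 L1-HIT; vc=[15]
#8 0x18→b3/s1 MISS; vc=[15,13]
#9 0x2f→b5/s1 MISS; vc=[15,13,3]
#10 0x1b→b3/s1 VC-HIT; vc=[15,13,5]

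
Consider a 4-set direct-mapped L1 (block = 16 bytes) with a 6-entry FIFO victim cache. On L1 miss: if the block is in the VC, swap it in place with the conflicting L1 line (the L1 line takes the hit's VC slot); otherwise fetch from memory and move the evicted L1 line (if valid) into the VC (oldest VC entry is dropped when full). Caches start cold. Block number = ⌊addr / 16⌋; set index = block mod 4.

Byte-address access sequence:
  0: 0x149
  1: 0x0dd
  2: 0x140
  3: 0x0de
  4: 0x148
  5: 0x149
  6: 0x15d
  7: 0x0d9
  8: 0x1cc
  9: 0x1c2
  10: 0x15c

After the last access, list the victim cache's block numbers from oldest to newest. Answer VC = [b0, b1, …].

  [0] addr=0x149 blk=20 s=0: MISS | VC []
  [1] addr=0xdd blk=13 s=1: MISS | VC []
  [2] addr=0x140 blk=20 s=0: L1-HIT | VC []
  [3] addr=0xde blk=13 s=1: L1-HIT | VC []
  [4] addr=0x148 blk=20 s=0: L1-HIT | VC []
  [5] addr=0x149 blk=20 s=0: L1-HIT | VC []
  [6] addr=0x15d blk=21 s=1: MISS | VC [13]
  [7] addr=0xd9 blk=13 s=1: VC-HIT | VC [21]
  [8] addr=0x1cc blk=28 s=0: MISS | VC [21, 20]
  [9] addr=0x1c2 blk=28 s=0: L1-HIT | VC [21, 20]
  [10] addr=0x15c blk=21 s=1: VC-HIT | VC [13, 20]

VC = [13, 20]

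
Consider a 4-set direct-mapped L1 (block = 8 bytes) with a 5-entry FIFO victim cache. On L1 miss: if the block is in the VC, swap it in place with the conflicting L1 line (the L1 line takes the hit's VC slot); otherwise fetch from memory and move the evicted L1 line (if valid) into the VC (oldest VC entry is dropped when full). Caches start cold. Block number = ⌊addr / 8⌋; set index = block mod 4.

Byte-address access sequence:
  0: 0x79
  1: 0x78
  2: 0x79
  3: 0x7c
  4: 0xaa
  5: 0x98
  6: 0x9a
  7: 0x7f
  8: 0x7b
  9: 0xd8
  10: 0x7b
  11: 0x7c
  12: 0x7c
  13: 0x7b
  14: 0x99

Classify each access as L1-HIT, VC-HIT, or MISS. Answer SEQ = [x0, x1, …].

  [0] addr=0x79 blk=15 s=3: MISS | VC []
  [1] addr=0x78 blk=15 s=3: L1-HIT | VC []
  [2] addr=0x79 blk=15 s=3: L1-HIT | VC []
  [3] addr=0x7c blk=15 s=3: L1-HIT | VC []
  [4] addr=0xaa blk=21 s=1: MISS | VC []
  [5] addr=0x98 blk=19 s=3: MISS | VC [15]
  [6] addr=0x9a blk=19 s=3: L1-HIT | VC [15]
  [7] addr=0x7f blk=15 s=3: VC-HIT | VC [19]
  [8] addr=0x7b blk=15 s=3: L1-HIT | VC [19]
  [9] addr=0xd8 blk=27 s=3: MISS | VC [19, 15]
  [10] addr=0x7b blk=15 s=3: VC-HIT | VC [19, 27]
  [11] addr=0x7c blk=15 s=3: L1-HIT | VC [19, 27]
  [12] addr=0x7c blk=15 s=3: L1-HIT | VC [19, 27]
  [13] addr=0x7b blk=15 s=3: L1-HIT | VC [19, 27]
  [14] addr=0x99 blk=19 s=3: VC-HIT | VC [15, 27]

SEQ = [MISS, L1-HIT, L1-HIT, L1-HIT, MISS, MISS, L1-HIT, VC-HIT, L1-HIT, MISS, VC-HIT, L1-HIT, L1-HIT, L1-HIT, VC-HIT]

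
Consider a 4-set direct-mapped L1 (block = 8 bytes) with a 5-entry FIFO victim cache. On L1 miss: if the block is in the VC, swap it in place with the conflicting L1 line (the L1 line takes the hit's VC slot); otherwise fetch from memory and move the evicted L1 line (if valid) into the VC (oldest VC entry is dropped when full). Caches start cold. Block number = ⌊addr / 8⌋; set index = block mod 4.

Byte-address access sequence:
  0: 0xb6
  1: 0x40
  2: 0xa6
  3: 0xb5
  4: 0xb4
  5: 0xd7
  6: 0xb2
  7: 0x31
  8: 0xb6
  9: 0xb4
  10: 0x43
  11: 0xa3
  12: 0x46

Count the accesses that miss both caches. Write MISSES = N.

MISSES = 5

#0 0xb6→b22/s2 MISS; vc=[]
#1 0x40→b8/s0 MISS; vc=[]
#2 0xa6→b20/s0 MISS; vc=[8]
#3 0xb5→b22/s2 L1-HIT; vc=[8]
#4 0xb4→b22/s2 L1-HIT; vc=[8]
#5 0xd7→b26/s2 MISS; vc=[8,22]
#6 0xb2→b22/s2 VC-HIT; vc=[8,26]
#7 0x31→b6/s2 MISS; vc=[8,26,22]
#8 0xb6→b22/s2 VC-HIT; vc=[8,26,6]
#9 0xb4→b22/s2 L1-HIT; vc=[8,26,6]
#10 0x43→b8/s0 VC-HIT; vc=[20,26,6]
#11 0xa3→b20/s0 VC-HIT; vc=[8,26,6]
#12 0x46→b8/s0 VC-HIT; vc=[20,26,6]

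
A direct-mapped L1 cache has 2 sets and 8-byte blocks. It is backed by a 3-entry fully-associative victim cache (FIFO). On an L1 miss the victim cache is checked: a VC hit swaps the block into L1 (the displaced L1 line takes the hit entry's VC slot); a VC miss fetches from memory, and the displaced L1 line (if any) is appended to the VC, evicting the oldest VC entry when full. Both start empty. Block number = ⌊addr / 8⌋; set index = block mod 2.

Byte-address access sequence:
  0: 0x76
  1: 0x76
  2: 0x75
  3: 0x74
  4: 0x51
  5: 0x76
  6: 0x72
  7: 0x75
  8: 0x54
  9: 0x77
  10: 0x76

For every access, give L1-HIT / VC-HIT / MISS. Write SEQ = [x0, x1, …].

#0 0x76→b14/s0 MISS; vc=[]
#1 0x76→b14/s0 L1-HIT; vc=[]
#2 0x75→b14/s0 L1-HIT; vc=[]
#3 0x74→b14/s0 L1-HIT; vc=[]
#4 0x51→b10/s0 MISS; vc=[14]
#5 0x76→b14/s0 VC-HIT; vc=[10]
#6 0x72→b14/s0 L1-HIT; vc=[10]
#7 0x75→b14/s0 L1-HIT; vc=[10]
#8 0x54→b10/s0 VC-HIT; vc=[14]
#9 0x77→b14/s0 VC-HIT; vc=[10]
#10 0x76→b14/s0 L1-HIT; vc=[10]

SEQ = [MISS, L1-HIT, L1-HIT, L1-HIT, MISS, VC-HIT, L1-HIT, L1-HIT, VC-HIT, VC-HIT, L1-HIT]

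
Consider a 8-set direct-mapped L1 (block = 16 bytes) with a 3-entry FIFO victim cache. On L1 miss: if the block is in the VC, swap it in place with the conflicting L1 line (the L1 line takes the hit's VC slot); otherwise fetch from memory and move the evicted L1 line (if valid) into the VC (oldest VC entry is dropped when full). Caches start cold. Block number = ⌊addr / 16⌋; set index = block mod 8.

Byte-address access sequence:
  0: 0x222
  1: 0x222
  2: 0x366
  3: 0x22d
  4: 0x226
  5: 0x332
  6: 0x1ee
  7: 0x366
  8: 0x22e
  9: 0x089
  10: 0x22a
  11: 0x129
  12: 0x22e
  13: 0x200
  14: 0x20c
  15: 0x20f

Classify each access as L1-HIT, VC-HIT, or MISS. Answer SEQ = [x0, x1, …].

SEQ = [MISS, L1-HIT, MISS, L1-HIT, L1-HIT, MISS, MISS, VC-HIT, L1-HIT, MISS, L1-HIT, MISS, VC-HIT, MISS, L1-HIT, L1-HIT]

#0 0x222→b34/s2 MISS; vc=[]
#1 0x222→b34/s2 L1-HIT; vc=[]
#2 0x366→b54/s6 MISS; vc=[]
#3 0x22d→b34/s2 L1-HIT; vc=[]
#4 0x226→b34/s2 L1-HIT; vc=[]
#5 0x332→b51/s3 MISS; vc=[]
#6 0x1ee→b30/s6 MISS; vc=[54]
#7 0x366→b54/s6 VC-HIT; vc=[30]
#8 0x22e→b34/s2 L1-HIT; vc=[30]
#9 0x89→b8/s0 MISS; vc=[30]
#10 0x22a→b34/s2 L1-HIT; vc=[30]
#11 0x129→b18/s2 MISS; vc=[30,34]
#12 0x22e→b34/s2 VC-HIT; vc=[30,18]
#13 0x200→b32/s0 MISS; vc=[30,18,8]
#14 0x20c→b32/s0 L1-HIT; vc=[30,18,8]
#15 0x20f→b32/s0 L1-HIT; vc=[30,18,8]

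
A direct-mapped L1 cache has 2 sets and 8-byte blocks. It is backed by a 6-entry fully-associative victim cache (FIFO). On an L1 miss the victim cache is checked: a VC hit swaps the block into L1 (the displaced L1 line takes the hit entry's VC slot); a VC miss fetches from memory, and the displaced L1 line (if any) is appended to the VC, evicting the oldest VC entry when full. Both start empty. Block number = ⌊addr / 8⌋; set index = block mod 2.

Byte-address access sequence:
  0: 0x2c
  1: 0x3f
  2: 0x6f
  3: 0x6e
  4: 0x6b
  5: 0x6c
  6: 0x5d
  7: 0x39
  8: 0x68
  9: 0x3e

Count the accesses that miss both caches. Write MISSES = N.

#0 0x2c→b5/s1 MISS; vc=[]
#1 0x3f→b7/s1 MISS; vc=[5]
#2 0x6f→b13/s1 MISS; vc=[5,7]
#3 0x6e→b13/s1 L1-HIT; vc=[5,7]
#4 0x6b→b13/s1 L1-HIT; vc=[5,7]
#5 0x6c→b13/s1 L1-HIT; vc=[5,7]
#6 0x5d→b11/s1 MISS; vc=[5,7,13]
#7 0x39→b7/s1 VC-HIT; vc=[5,11,13]
#8 0x68→b13/s1 VC-HIT; vc=[5,11,7]
#9 0x3e→b7/s1 VC-HIT; vc=[5,11,13]

MISSES = 4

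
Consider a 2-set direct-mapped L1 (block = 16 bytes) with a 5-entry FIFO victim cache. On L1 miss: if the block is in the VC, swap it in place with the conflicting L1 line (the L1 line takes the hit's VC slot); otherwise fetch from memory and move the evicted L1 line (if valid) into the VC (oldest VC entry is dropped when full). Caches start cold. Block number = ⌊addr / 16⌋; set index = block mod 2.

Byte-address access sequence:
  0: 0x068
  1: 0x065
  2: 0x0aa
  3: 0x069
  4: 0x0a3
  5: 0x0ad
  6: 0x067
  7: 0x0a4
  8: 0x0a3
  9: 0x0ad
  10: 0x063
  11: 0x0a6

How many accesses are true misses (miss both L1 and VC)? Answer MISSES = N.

MISSES = 2

0: 0x68 (blk 6, set 0) → MISS  vc=[]
1: 0x65 (blk 6, set 0) → L1-HIT  vc=[]
2: 0xaa (blk 10, set 0) → MISS  vc=[6]
3: 0x69 (blk 6, set 0) → VC-HIT  vc=[10]
4: 0xa3 (blk 10, set 0) → VC-HIT  vc=[6]
5: 0xad (blk 10, set 0) → L1-HIT  vc=[6]
6: 0x67 (blk 6, set 0) → VC-HIT  vc=[10]
7: 0xa4 (blk 10, set 0) → VC-HIT  vc=[6]
8: 0xa3 (blk 10, set 0) → L1-HIT  vc=[6]
9: 0xad (blk 10, set 0) → L1-HIT  vc=[6]
10: 0x63 (blk 6, set 0) → VC-HIT  vc=[10]
11: 0xa6 (blk 10, set 0) → VC-HIT  vc=[6]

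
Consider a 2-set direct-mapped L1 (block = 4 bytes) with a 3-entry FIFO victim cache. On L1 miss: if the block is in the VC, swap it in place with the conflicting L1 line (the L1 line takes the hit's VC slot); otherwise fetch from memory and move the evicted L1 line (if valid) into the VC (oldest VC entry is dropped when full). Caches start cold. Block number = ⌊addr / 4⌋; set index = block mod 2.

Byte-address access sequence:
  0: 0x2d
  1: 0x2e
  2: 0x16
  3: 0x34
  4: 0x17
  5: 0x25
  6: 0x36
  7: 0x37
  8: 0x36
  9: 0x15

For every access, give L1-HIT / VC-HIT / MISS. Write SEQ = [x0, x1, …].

SEQ = [MISS, L1-HIT, MISS, MISS, VC-HIT, MISS, VC-HIT, L1-HIT, L1-HIT, VC-HIT]

#0 0x2d→b11/s1 MISS; vc=[]
#1 0x2e→b11/s1 L1-HIT; vc=[]
#2 0x16→b5/s1 MISS; vc=[11]
#3 0x34→b13/s1 MISS; vc=[11,5]
#4 0x17→b5/s1 VC-HIT; vc=[11,13]
#5 0x25→b9/s1 MISS; vc=[11,13,5]
#6 0x36→b13/s1 VC-HIT; vc=[11,9,5]
#7 0x37→b13/s1 L1-HIT; vc=[11,9,5]
#8 0x36→b13/s1 L1-HIT; vc=[11,9,5]
#9 0x15→b5/s1 VC-HIT; vc=[11,9,13]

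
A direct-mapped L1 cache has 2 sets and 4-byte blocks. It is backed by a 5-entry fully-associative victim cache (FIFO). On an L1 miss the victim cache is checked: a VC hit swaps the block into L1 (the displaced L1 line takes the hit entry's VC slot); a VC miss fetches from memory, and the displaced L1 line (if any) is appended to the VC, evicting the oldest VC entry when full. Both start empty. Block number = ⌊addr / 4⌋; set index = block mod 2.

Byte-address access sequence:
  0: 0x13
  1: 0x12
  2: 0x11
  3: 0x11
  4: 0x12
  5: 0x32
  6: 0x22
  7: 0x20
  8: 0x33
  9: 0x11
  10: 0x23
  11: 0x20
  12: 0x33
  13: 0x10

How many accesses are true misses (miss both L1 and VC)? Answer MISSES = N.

MISSES = 3

#0 0x13→b4/s0 MISS; vc=[]
#1 0x12→b4/s0 L1-HIT; vc=[]
#2 0x11→b4/s0 L1-HIT; vc=[]
#3 0x11→b4/s0 L1-HIT; vc=[]
#4 0x12→b4/s0 L1-HIT; vc=[]
#5 0x32→b12/s0 MISS; vc=[4]
#6 0x22→b8/s0 MISS; vc=[4,12]
#7 0x20→b8/s0 L1-HIT; vc=[4,12]
#8 0x33→b12/s0 VC-HIT; vc=[4,8]
#9 0x11→b4/s0 VC-HIT; vc=[12,8]
#10 0x23→b8/s0 VC-HIT; vc=[12,4]
#11 0x20→b8/s0 L1-HIT; vc=[12,4]
#12 0x33→b12/s0 VC-HIT; vc=[8,4]
#13 0x10→b4/s0 VC-HIT; vc=[8,12]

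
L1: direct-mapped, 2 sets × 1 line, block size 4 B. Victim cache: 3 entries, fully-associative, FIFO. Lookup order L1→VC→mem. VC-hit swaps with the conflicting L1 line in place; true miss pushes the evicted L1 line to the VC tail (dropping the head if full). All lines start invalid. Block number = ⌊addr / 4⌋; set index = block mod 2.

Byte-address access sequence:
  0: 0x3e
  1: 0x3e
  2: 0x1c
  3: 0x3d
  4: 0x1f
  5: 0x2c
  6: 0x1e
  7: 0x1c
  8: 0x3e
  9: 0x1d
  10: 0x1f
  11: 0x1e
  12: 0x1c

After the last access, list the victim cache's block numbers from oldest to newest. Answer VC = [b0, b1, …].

VC = [15, 11]

#0 0x3e→b15/s1 MISS; vc=[]
#1 0x3e→b15/s1 L1-HIT; vc=[]
#2 0x1c→b7/s1 MISS; vc=[15]
#3 0x3d→b15/s1 VC-HIT; vc=[7]
#4 0x1f→b7/s1 VC-HIT; vc=[15]
#5 0x2c→b11/s1 MISS; vc=[15,7]
#6 0x1e→b7/s1 VC-HIT; vc=[15,11]
#7 0x1c→b7/s1 L1-HIT; vc=[15,11]
#8 0x3e→b15/s1 VC-HIT; vc=[7,11]
#9 0x1d→b7/s1 VC-HIT; vc=[15,11]
#10 0x1f→b7/s1 L1-HIT; vc=[15,11]
#11 0x1e→b7/s1 L1-HIT; vc=[15,11]
#12 0x1c→b7/s1 L1-HIT; vc=[15,11]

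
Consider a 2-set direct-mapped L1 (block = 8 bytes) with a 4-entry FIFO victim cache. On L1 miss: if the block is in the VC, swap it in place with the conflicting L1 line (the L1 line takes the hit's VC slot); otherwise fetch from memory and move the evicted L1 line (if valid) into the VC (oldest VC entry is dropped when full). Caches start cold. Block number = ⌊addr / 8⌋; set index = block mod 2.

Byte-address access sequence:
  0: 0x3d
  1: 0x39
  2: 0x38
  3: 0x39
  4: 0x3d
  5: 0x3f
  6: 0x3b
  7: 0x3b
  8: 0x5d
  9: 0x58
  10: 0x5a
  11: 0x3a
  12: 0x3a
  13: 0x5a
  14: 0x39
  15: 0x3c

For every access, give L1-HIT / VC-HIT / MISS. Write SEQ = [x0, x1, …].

SEQ = [MISS, L1-HIT, L1-HIT, L1-HIT, L1-HIT, L1-HIT, L1-HIT, L1-HIT, MISS, L1-HIT, L1-HIT, VC-HIT, L1-HIT, VC-HIT, VC-HIT, L1-HIT]

#0 0x3d→b7/s1 MISS; vc=[]
#1 0x39→b7/s1 L1-HIT; vc=[]
#2 0x38→b7/s1 L1-HIT; vc=[]
#3 0x39→b7/s1 L1-HIT; vc=[]
#4 0x3d→b7/s1 L1-HIT; vc=[]
#5 0x3f→b7/s1 L1-HIT; vc=[]
#6 0x3b→b7/s1 L1-HIT; vc=[]
#7 0x3b→b7/s1 L1-HIT; vc=[]
#8 0x5d→b11/s1 MISS; vc=[7]
#9 0x58→b11/s1 L1-HIT; vc=[7]
#10 0x5a→b11/s1 L1-HIT; vc=[7]
#11 0x3a→b7/s1 VC-HIT; vc=[11]
#12 0x3a→b7/s1 L1-HIT; vc=[11]
#13 0x5a→b11/s1 VC-HIT; vc=[7]
#14 0x39→b7/s1 VC-HIT; vc=[11]
#15 0x3c→b7/s1 L1-HIT; vc=[11]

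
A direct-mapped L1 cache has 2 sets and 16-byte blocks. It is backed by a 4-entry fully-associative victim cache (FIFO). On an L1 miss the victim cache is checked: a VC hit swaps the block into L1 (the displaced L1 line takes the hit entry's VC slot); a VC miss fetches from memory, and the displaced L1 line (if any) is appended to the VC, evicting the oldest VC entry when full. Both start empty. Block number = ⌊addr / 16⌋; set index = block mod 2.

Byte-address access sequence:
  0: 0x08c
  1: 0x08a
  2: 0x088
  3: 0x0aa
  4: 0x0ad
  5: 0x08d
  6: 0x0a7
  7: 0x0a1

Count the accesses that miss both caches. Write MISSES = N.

MISSES = 2

  [0] addr=0x8c blk=8 s=0: MISS | VC []
  [1] addr=0x8a blk=8 s=0: L1-HIT | VC []
  [2] addr=0x88 blk=8 s=0: L1-HIT | VC []
  [3] addr=0xaa blk=10 s=0: MISS | VC [8]
  [4] addr=0xad blk=10 s=0: L1-HIT | VC [8]
  [5] addr=0x8d blk=8 s=0: VC-HIT | VC [10]
  [6] addr=0xa7 blk=10 s=0: VC-HIT | VC [8]
  [7] addr=0xa1 blk=10 s=0: L1-HIT | VC [8]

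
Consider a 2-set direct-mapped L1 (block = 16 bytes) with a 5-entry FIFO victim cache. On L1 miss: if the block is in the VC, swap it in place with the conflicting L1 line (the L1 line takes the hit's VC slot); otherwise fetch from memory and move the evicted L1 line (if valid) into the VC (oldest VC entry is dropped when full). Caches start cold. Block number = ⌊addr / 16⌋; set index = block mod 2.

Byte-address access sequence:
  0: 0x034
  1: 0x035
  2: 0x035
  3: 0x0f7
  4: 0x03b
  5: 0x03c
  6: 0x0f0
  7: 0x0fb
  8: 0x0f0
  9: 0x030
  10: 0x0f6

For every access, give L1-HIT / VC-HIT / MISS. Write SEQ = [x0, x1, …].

0: 0x34 (blk 3, set 1) → MISS  vc=[]
1: 0x35 (blk 3, set 1) → L1-HIT  vc=[]
2: 0x35 (blk 3, set 1) → L1-HIT  vc=[]
3: 0xf7 (blk 15, set 1) → MISS  vc=[3]
4: 0x3b (blk 3, set 1) → VC-HIT  vc=[15]
5: 0x3c (blk 3, set 1) → L1-HIT  vc=[15]
6: 0xf0 (blk 15, set 1) → VC-HIT  vc=[3]
7: 0xfb (blk 15, set 1) → L1-HIT  vc=[3]
8: 0xf0 (blk 15, set 1) → L1-HIT  vc=[3]
9: 0x30 (blk 3, set 1) → VC-HIT  vc=[15]
10: 0xf6 (blk 15, set 1) → VC-HIT  vc=[3]

SEQ = [MISS, L1-HIT, L1-HIT, MISS, VC-HIT, L1-HIT, VC-HIT, L1-HIT, L1-HIT, VC-HIT, VC-HIT]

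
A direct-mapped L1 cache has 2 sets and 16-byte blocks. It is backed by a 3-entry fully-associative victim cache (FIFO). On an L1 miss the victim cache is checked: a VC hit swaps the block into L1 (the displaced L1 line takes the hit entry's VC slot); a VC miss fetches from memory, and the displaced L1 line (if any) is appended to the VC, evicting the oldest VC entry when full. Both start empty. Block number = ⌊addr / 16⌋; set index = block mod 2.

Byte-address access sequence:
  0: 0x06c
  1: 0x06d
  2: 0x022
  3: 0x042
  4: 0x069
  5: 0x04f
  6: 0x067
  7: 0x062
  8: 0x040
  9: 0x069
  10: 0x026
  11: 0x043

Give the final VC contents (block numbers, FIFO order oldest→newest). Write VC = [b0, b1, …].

VC = [2, 6]

  [0] addr=0x6c blk=6 s=0: MISS | VC []
  [1] addr=0x6d blk=6 s=0: L1-HIT | VC []
  [2] addr=0x22 blk=2 s=0: MISS | VC [6]
  [3] addr=0x42 blk=4 s=0: MISS | VC [6, 2]
  [4] addr=0x69 blk=6 s=0: VC-HIT | VC [4, 2]
  [5] addr=0x4f blk=4 s=0: VC-HIT | VC [6, 2]
  [6] addr=0x67 blk=6 s=0: VC-HIT | VC [4, 2]
  [7] addr=0x62 blk=6 s=0: L1-HIT | VC [4, 2]
  [8] addr=0x40 blk=4 s=0: VC-HIT | VC [6, 2]
  [9] addr=0x69 blk=6 s=0: VC-HIT | VC [4, 2]
  [10] addr=0x26 blk=2 s=0: VC-HIT | VC [4, 6]
  [11] addr=0x43 blk=4 s=0: VC-HIT | VC [2, 6]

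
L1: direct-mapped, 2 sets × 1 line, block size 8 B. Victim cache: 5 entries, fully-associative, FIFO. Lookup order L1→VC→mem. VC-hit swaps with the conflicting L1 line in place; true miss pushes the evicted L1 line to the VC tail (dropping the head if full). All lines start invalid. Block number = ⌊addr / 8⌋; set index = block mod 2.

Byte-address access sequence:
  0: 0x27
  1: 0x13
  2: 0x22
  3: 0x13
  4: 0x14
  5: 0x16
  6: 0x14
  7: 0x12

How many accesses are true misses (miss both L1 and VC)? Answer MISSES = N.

#0 0x27→b4/s0 MISS; vc=[]
#1 0x13→b2/s0 MISS; vc=[4]
#2 0x22→b4/s0 VC-HIT; vc=[2]
#3 0x13→b2/s0 VC-HIT; vc=[4]
#4 0x14→b2/s0 L1-HIT; vc=[4]
#5 0x16→b2/s0 L1-HIT; vc=[4]
#6 0x14→b2/s0 L1-HIT; vc=[4]
#7 0x12→b2/s0 L1-HIT; vc=[4]

MISSES = 2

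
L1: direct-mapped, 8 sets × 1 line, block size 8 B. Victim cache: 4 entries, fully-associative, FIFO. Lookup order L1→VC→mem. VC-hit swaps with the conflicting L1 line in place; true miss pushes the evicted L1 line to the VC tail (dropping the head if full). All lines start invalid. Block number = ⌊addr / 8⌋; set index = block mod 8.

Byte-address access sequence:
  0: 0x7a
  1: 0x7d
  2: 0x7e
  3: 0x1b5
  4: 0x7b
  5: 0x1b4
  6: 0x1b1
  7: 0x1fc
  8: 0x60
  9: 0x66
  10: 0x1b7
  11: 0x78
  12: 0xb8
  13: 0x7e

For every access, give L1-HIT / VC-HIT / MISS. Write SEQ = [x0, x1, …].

0: 0x7a (blk 15, set 7) → MISS  vc=[]
1: 0x7d (blk 15, set 7) → L1-HIT  vc=[]
2: 0x7e (blk 15, set 7) → L1-HIT  vc=[]
3: 0x1b5 (blk 54, set 6) → MISS  vc=[]
4: 0x7b (blk 15, set 7) → L1-HIT  vc=[]
5: 0x1b4 (blk 54, set 6) → L1-HIT  vc=[]
6: 0x1b1 (blk 54, set 6) → L1-HIT  vc=[]
7: 0x1fc (blk 63, set 7) → MISS  vc=[15]
8: 0x60 (blk 12, set 4) → MISS  vc=[15]
9: 0x66 (blk 12, set 4) → L1-HIT  vc=[15]
10: 0x1b7 (blk 54, set 6) → L1-HIT  vc=[15]
11: 0x78 (blk 15, set 7) → VC-HIT  vc=[63]
12: 0xb8 (blk 23, set 7) → MISS  vc=[63, 15]
13: 0x7e (blk 15, set 7) → VC-HIT  vc=[63, 23]

SEQ = [MISS, L1-HIT, L1-HIT, MISS, L1-HIT, L1-HIT, L1-HIT, MISS, MISS, L1-HIT, L1-HIT, VC-HIT, MISS, VC-HIT]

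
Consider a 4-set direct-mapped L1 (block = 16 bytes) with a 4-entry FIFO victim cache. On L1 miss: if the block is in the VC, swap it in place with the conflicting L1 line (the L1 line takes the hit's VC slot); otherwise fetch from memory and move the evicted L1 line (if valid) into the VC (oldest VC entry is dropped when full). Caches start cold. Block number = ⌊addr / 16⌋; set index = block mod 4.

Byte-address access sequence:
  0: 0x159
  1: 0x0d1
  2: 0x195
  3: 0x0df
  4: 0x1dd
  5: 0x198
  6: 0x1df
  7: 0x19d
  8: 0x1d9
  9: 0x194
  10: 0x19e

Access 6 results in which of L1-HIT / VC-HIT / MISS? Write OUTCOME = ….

#0 0x159→b21/s1 MISS; vc=[]
#1 0xd1→b13/s1 MISS; vc=[21]
#2 0x195→b25/s1 MISS; vc=[21,13]
#3 0xdf→b13/s1 VC-HIT; vc=[21,25]
#4 0x1dd→b29/s1 MISS; vc=[21,25,13]
#5 0x198→b25/s1 VC-HIT; vc=[21,29,13]
#6 0x1df→b29/s1 VC-HIT; vc=[21,25,13]
#7 0x19d→b25/s1 VC-HIT; vc=[21,29,13]
#8 0x1d9→b29/s1 VC-HIT; vc=[21,25,13]
#9 0x194→b25/s1 VC-HIT; vc=[21,29,13]
#10 0x19e→b25/s1 L1-HIT; vc=[21,29,13]

OUTCOME = VC-HIT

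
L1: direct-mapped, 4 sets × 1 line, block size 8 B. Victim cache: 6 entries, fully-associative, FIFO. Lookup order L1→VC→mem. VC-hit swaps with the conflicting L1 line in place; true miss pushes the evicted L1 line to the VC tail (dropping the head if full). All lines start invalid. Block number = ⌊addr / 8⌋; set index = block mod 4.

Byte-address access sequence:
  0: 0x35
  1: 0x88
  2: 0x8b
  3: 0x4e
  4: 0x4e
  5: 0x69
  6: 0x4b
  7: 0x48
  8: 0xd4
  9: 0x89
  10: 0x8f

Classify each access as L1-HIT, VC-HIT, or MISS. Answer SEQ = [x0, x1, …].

SEQ = [MISS, MISS, L1-HIT, MISS, L1-HIT, MISS, VC-HIT, L1-HIT, MISS, VC-HIT, L1-HIT]

#0 0x35→b6/s2 MISS; vc=[]
#1 0x88→b17/s1 MISS; vc=[]
#2 0x8b→b17/s1 L1-HIT; vc=[]
#3 0x4e→b9/s1 MISS; vc=[17]
#4 0x4e→b9/s1 L1-HIT; vc=[17]
#5 0x69→b13/s1 MISS; vc=[17,9]
#6 0x4b→b9/s1 VC-HIT; vc=[17,13]
#7 0x48→b9/s1 L1-HIT; vc=[17,13]
#8 0xd4→b26/s2 MISS; vc=[17,13,6]
#9 0x89→b17/s1 VC-HIT; vc=[9,13,6]
#10 0x8f→b17/s1 L1-HIT; vc=[9,13,6]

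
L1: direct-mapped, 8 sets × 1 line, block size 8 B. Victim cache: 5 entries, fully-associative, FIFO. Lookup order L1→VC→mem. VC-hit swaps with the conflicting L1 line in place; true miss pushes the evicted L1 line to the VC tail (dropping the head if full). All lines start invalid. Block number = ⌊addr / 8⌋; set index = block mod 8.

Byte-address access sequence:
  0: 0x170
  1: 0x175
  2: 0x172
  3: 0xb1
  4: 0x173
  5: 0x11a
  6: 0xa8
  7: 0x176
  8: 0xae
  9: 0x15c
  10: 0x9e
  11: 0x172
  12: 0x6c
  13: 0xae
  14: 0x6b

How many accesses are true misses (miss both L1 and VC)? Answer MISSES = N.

#0 0x170→b46/s6 MISS; vc=[]
#1 0x175→b46/s6 L1-HIT; vc=[]
#2 0x172→b46/s6 L1-HIT; vc=[]
#3 0xb1→b22/s6 MISS; vc=[46]
#4 0x173→b46/s6 VC-HIT; vc=[22]
#5 0x11a→b35/s3 MISS; vc=[22]
#6 0xa8→b21/s5 MISS; vc=[22]
#7 0x176→b46/s6 L1-HIT; vc=[22]
#8 0xae→b21/s5 L1-HIT; vc=[22]
#9 0x15c→b43/s3 MISS; vc=[22,35]
#10 0x9e→b19/s3 MISS; vc=[22,35,43]
#11 0x172→b46/s6 L1-HIT; vc=[22,35,43]
#12 0x6c→b13/s5 MISS; vc=[22,35,43,21]
#13 0xae→b21/s5 VC-HIT; vc=[22,35,43,13]
#14 0x6b→b13/s5 VC-HIT; vc=[22,35,43,21]

MISSES = 7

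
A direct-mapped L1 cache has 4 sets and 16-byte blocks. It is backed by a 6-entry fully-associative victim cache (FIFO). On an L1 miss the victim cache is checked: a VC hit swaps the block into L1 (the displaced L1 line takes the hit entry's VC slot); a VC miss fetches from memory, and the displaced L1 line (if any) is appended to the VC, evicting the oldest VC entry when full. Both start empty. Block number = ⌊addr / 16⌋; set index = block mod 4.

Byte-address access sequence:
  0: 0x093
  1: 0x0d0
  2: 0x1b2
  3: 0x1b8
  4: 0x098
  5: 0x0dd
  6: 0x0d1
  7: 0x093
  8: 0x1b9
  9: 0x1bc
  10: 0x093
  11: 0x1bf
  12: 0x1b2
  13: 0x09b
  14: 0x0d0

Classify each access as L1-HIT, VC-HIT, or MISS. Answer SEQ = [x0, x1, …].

#0 0x93→b9/s1 MISS; vc=[]
#1 0xd0→b13/s1 MISS; vc=[9]
#2 0x1b2→b27/s3 MISS; vc=[9]
#3 0x1b8→b27/s3 L1-HIT; vc=[9]
#4 0x98→b9/s1 VC-HIT; vc=[13]
#5 0xdd→b13/s1 VC-HIT; vc=[9]
#6 0xd1→b13/s1 L1-HIT; vc=[9]
#7 0x93→b9/s1 VC-HIT; vc=[13]
#8 0x1b9→b27/s3 L1-HIT; vc=[13]
#9 0x1bc→b27/s3 L1-HIT; vc=[13]
#10 0x93→b9/s1 L1-HIT; vc=[13]
#11 0x1bf→b27/s3 L1-HIT; vc=[13]
#12 0x1b2→b27/s3 L1-HIT; vc=[13]
#13 0x9b→b9/s1 L1-HIT; vc=[13]
#14 0xd0→b13/s1 VC-HIT; vc=[9]

SEQ = [MISS, MISS, MISS, L1-HIT, VC-HIT, VC-HIT, L1-HIT, VC-HIT, L1-HIT, L1-HIT, L1-HIT, L1-HIT, L1-HIT, L1-HIT, VC-HIT]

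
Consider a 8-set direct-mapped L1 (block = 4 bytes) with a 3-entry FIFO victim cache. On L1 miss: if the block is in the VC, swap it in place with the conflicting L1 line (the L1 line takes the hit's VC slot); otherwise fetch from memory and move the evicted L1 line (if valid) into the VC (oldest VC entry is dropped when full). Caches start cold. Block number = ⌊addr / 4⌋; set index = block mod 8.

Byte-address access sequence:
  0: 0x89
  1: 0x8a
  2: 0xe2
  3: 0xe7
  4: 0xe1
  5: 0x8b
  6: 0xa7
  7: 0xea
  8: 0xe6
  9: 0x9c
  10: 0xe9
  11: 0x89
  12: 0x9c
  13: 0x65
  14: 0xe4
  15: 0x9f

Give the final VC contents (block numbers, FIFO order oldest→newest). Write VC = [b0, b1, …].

#0 0x89→b34/s2 MISS; vc=[]
#1 0x8a→b34/s2 L1-HIT; vc=[]
#2 0xe2→b56/s0 MISS; vc=[]
#3 0xe7→b57/s1 MISS; vc=[]
#4 0xe1→b56/s0 L1-HIT; vc=[]
#5 0x8b→b34/s2 L1-HIT; vc=[]
#6 0xa7→b41/s1 MISS; vc=[57]
#7 0xea→b58/s2 MISS; vc=[57,34]
#8 0xe6→b57/s1 VC-HIT; vc=[41,34]
#9 0x9c→b39/s7 MISS; vc=[41,34]
#10 0xe9→b58/s2 L1-HIT; vc=[41,34]
#11 0x89→b34/s2 VC-HIT; vc=[41,58]
#12 0x9c→b39/s7 L1-HIT; vc=[41,58]
#13 0x65→b25/s1 MISS; vc=[41,58,57]
#14 0xe4→b57/s1 VC-HIT; vc=[41,58,25]
#15 0x9f→b39/s7 L1-HIT; vc=[41,58,25]

VC = [41, 58, 25]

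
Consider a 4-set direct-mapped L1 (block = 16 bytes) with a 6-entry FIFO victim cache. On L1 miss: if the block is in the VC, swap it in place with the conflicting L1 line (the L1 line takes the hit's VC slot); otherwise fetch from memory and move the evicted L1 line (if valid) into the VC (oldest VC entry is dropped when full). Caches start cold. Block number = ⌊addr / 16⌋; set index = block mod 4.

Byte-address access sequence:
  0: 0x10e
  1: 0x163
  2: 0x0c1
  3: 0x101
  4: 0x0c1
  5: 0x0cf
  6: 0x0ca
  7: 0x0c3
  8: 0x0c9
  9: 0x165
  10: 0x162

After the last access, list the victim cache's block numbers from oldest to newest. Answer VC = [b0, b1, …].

0: 0x10e (blk 16, set 0) → MISS  vc=[]
1: 0x163 (blk 22, set 2) → MISS  vc=[]
2: 0xc1 (blk 12, set 0) → MISS  vc=[16]
3: 0x101 (blk 16, set 0) → VC-HIT  vc=[12]
4: 0xc1 (blk 12, set 0) → VC-HIT  vc=[16]
5: 0xcf (blk 12, set 0) → L1-HIT  vc=[16]
6: 0xca (blk 12, set 0) → L1-HIT  vc=[16]
7: 0xc3 (blk 12, set 0) → L1-HIT  vc=[16]
8: 0xc9 (blk 12, set 0) → L1-HIT  vc=[16]
9: 0x165 (blk 22, set 2) → L1-HIT  vc=[16]
10: 0x162 (blk 22, set 2) → L1-HIT  vc=[16]

VC = [16]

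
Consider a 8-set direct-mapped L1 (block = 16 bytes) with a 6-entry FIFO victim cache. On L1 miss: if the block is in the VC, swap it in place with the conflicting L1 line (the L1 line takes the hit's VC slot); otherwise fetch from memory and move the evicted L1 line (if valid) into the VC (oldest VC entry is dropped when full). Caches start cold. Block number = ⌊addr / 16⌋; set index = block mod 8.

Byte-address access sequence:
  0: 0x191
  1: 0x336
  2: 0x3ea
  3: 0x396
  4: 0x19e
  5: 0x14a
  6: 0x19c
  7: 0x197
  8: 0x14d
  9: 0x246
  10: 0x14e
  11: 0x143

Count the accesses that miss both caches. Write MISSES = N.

  [0] addr=0x191 blk=25 s=1: MISS | VC []
  [1] addr=0x336 blk=51 s=3: MISS | VC []
  [2] addr=0x3ea blk=62 s=6: MISS | VC []
  [3] addr=0x396 blk=57 s=1: MISS | VC [25]
  [4] addr=0x19e blk=25 s=1: VC-HIT | VC [57]
  [5] addr=0x14a blk=20 s=4: MISS | VC [57]
  [6] addr=0x19c blk=25 s=1: L1-HIT | VC [57]
  [7] addr=0x197 blk=25 s=1: L1-HIT | VC [57]
  [8] addr=0x14d blk=20 s=4: L1-HIT | VC [57]
  [9] addr=0x246 blk=36 s=4: MISS | VC [57, 20]
  [10] addr=0x14e blk=20 s=4: VC-HIT | VC [57, 36]
  [11] addr=0x143 blk=20 s=4: L1-HIT | VC [57, 36]

MISSES = 6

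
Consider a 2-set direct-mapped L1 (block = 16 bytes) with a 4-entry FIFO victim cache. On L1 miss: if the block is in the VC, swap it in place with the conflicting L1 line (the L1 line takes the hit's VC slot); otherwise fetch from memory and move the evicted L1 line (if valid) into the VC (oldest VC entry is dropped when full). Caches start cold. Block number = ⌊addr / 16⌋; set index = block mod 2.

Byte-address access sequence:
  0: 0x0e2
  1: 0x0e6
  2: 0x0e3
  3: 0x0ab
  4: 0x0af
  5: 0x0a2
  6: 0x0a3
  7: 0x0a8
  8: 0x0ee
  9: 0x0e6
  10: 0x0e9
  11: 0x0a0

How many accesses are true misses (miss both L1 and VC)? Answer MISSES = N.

MISSES = 2

0: 0xe2 (blk 14, set 0) → MISS  vc=[]
1: 0xe6 (blk 14, set 0) → L1-HIT  vc=[]
2: 0xe3 (blk 14, set 0) → L1-HIT  vc=[]
3: 0xab (blk 10, set 0) → MISS  vc=[14]
4: 0xaf (blk 10, set 0) → L1-HIT  vc=[14]
5: 0xa2 (blk 10, set 0) → L1-HIT  vc=[14]
6: 0xa3 (blk 10, set 0) → L1-HIT  vc=[14]
7: 0xa8 (blk 10, set 0) → L1-HIT  vc=[14]
8: 0xee (blk 14, set 0) → VC-HIT  vc=[10]
9: 0xe6 (blk 14, set 0) → L1-HIT  vc=[10]
10: 0xe9 (blk 14, set 0) → L1-HIT  vc=[10]
11: 0xa0 (blk 10, set 0) → VC-HIT  vc=[14]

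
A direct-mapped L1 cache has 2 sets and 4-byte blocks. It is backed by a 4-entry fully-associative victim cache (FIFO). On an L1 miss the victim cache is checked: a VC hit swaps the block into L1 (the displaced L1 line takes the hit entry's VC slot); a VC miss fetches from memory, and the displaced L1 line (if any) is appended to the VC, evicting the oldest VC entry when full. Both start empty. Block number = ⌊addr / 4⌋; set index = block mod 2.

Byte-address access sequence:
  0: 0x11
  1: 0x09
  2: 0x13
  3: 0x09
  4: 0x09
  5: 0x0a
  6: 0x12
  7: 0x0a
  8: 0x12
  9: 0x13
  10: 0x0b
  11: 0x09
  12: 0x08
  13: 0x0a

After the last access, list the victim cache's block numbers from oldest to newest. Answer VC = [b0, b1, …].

VC = [4]

#0 0x11→b4/s0 MISS; vc=[]
#1 0x9→b2/s0 MISS; vc=[4]
#2 0x13→b4/s0 VC-HIT; vc=[2]
#3 0x9→b2/s0 VC-HIT; vc=[4]
#4 0x9→b2/s0 L1-HIT; vc=[4]
#5 0xa→b2/s0 L1-HIT; vc=[4]
#6 0x12→b4/s0 VC-HIT; vc=[2]
#7 0xa→b2/s0 VC-HIT; vc=[4]
#8 0x12→b4/s0 VC-HIT; vc=[2]
#9 0x13→b4/s0 L1-HIT; vc=[2]
#10 0xb→b2/s0 VC-HIT; vc=[4]
#11 0x9→b2/s0 L1-HIT; vc=[4]
#12 0x8→b2/s0 L1-HIT; vc=[4]
#13 0xa→b2/s0 L1-HIT; vc=[4]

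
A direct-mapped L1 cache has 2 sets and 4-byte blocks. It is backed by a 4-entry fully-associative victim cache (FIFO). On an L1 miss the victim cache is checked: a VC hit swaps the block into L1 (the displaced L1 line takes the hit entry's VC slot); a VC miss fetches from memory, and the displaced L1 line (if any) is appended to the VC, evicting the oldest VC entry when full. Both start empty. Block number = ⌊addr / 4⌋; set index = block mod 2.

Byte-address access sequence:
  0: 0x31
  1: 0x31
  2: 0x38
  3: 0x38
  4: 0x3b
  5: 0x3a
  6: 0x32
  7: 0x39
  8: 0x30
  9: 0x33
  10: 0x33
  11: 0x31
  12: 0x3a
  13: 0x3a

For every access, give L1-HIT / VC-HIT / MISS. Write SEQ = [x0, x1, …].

SEQ = [MISS, L1-HIT, MISS, L1-HIT, L1-HIT, L1-HIT, VC-HIT, VC-HIT, VC-HIT, L1-HIT, L1-HIT, L1-HIT, VC-HIT, L1-HIT]

0: 0x31 (blk 12, set 0) → MISS  vc=[]
1: 0x31 (blk 12, set 0) → L1-HIT  vc=[]
2: 0x38 (blk 14, set 0) → MISS  vc=[12]
3: 0x38 (blk 14, set 0) → L1-HIT  vc=[12]
4: 0x3b (blk 14, set 0) → L1-HIT  vc=[12]
5: 0x3a (blk 14, set 0) → L1-HIT  vc=[12]
6: 0x32 (blk 12, set 0) → VC-HIT  vc=[14]
7: 0x39 (blk 14, set 0) → VC-HIT  vc=[12]
8: 0x30 (blk 12, set 0) → VC-HIT  vc=[14]
9: 0x33 (blk 12, set 0) → L1-HIT  vc=[14]
10: 0x33 (blk 12, set 0) → L1-HIT  vc=[14]
11: 0x31 (blk 12, set 0) → L1-HIT  vc=[14]
12: 0x3a (blk 14, set 0) → VC-HIT  vc=[12]
13: 0x3a (blk 14, set 0) → L1-HIT  vc=[12]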